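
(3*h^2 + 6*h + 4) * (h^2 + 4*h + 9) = 3*h^4 + 18*h^3 + 55*h^2 + 70*h + 36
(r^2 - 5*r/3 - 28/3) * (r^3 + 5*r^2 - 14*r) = r^5 + 10*r^4/3 - 95*r^3/3 - 70*r^2/3 + 392*r/3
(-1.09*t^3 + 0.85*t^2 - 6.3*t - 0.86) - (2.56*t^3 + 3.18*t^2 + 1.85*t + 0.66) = -3.65*t^3 - 2.33*t^2 - 8.15*t - 1.52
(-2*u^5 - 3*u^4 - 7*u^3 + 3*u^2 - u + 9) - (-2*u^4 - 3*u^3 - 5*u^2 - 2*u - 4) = -2*u^5 - u^4 - 4*u^3 + 8*u^2 + u + 13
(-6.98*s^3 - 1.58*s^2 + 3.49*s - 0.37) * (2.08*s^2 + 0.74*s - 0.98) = -14.5184*s^5 - 8.4516*s^4 + 12.9304*s^3 + 3.3614*s^2 - 3.694*s + 0.3626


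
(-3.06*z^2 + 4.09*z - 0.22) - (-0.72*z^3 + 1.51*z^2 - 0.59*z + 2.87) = 0.72*z^3 - 4.57*z^2 + 4.68*z - 3.09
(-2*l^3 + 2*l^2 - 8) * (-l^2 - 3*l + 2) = 2*l^5 + 4*l^4 - 10*l^3 + 12*l^2 + 24*l - 16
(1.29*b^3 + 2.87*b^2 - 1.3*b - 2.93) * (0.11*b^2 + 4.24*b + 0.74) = 0.1419*b^5 + 5.7853*b^4 + 12.9804*b^3 - 3.7105*b^2 - 13.3852*b - 2.1682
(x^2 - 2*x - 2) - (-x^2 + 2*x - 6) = 2*x^2 - 4*x + 4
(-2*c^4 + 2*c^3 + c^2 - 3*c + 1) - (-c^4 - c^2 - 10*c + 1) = -c^4 + 2*c^3 + 2*c^2 + 7*c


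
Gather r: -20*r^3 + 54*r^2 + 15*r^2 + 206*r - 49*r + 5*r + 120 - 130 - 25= -20*r^3 + 69*r^2 + 162*r - 35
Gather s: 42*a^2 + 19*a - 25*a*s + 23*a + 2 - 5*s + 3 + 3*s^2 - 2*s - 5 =42*a^2 + 42*a + 3*s^2 + s*(-25*a - 7)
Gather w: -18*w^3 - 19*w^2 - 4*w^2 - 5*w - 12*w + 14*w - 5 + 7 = -18*w^3 - 23*w^2 - 3*w + 2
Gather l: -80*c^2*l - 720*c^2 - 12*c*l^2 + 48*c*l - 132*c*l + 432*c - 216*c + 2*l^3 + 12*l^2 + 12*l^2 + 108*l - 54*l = -720*c^2 + 216*c + 2*l^3 + l^2*(24 - 12*c) + l*(-80*c^2 - 84*c + 54)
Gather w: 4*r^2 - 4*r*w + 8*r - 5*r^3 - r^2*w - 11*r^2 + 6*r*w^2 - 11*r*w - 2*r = -5*r^3 - 7*r^2 + 6*r*w^2 + 6*r + w*(-r^2 - 15*r)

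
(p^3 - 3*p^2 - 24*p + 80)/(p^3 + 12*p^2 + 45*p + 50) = (p^2 - 8*p + 16)/(p^2 + 7*p + 10)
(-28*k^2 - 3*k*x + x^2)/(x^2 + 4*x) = (-28*k^2 - 3*k*x + x^2)/(x*(x + 4))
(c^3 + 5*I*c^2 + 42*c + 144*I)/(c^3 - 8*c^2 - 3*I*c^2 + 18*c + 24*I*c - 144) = (c + 8*I)/(c - 8)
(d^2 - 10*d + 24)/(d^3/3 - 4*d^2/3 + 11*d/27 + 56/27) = 27*(d^2 - 10*d + 24)/(9*d^3 - 36*d^2 + 11*d + 56)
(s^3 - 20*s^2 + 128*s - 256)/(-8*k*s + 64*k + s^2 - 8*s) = (s^2 - 12*s + 32)/(-8*k + s)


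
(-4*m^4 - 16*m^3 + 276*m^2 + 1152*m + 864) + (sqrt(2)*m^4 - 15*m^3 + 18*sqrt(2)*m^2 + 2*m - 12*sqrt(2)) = -4*m^4 + sqrt(2)*m^4 - 31*m^3 + 18*sqrt(2)*m^2 + 276*m^2 + 1154*m - 12*sqrt(2) + 864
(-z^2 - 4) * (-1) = z^2 + 4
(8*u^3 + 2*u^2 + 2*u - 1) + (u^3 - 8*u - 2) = 9*u^3 + 2*u^2 - 6*u - 3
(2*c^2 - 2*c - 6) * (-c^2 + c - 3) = -2*c^4 + 4*c^3 - 2*c^2 + 18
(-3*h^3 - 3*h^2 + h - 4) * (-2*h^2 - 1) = 6*h^5 + 6*h^4 + h^3 + 11*h^2 - h + 4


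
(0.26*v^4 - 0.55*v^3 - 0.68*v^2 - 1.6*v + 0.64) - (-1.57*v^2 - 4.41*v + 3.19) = 0.26*v^4 - 0.55*v^3 + 0.89*v^2 + 2.81*v - 2.55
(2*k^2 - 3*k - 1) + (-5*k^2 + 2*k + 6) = -3*k^2 - k + 5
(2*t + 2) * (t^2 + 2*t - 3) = 2*t^3 + 6*t^2 - 2*t - 6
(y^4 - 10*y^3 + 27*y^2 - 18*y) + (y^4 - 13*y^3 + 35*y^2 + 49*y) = 2*y^4 - 23*y^3 + 62*y^2 + 31*y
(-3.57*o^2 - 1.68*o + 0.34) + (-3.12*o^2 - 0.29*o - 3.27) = -6.69*o^2 - 1.97*o - 2.93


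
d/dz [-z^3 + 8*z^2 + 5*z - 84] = -3*z^2 + 16*z + 5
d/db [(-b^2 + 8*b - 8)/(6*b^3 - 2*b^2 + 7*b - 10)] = 3*(2*b^4 - 32*b^3 + 51*b^2 - 4*b - 8)/(36*b^6 - 24*b^5 + 88*b^4 - 148*b^3 + 89*b^2 - 140*b + 100)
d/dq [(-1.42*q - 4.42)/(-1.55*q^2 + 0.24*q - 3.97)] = (-2.201*q^2 - 13.702*q + 6.6982)/(2.4025*q^4 - 0.744*q^3 + 12.3646*q^2 - 1.9056*q + 15.7609)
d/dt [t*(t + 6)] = 2*t + 6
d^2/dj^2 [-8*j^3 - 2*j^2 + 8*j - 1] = -48*j - 4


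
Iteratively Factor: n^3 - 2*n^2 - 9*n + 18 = (n + 3)*(n^2 - 5*n + 6) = (n - 2)*(n + 3)*(n - 3)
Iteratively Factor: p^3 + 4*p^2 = (p)*(p^2 + 4*p) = p*(p + 4)*(p)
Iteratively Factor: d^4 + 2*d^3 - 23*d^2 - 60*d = (d - 5)*(d^3 + 7*d^2 + 12*d) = (d - 5)*(d + 3)*(d^2 + 4*d) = d*(d - 5)*(d + 3)*(d + 4)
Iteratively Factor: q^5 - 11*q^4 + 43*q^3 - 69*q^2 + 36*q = (q - 4)*(q^4 - 7*q^3 + 15*q^2 - 9*q) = (q - 4)*(q - 3)*(q^3 - 4*q^2 + 3*q) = q*(q - 4)*(q - 3)*(q^2 - 4*q + 3) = q*(q - 4)*(q - 3)*(q - 1)*(q - 3)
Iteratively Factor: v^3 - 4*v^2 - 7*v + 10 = (v - 1)*(v^2 - 3*v - 10) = (v - 5)*(v - 1)*(v + 2)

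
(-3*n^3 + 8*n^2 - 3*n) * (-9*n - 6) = 27*n^4 - 54*n^3 - 21*n^2 + 18*n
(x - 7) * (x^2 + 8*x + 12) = x^3 + x^2 - 44*x - 84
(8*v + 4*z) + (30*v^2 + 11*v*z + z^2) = 30*v^2 + 11*v*z + 8*v + z^2 + 4*z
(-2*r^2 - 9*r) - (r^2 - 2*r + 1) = -3*r^2 - 7*r - 1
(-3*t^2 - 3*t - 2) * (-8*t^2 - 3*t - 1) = 24*t^4 + 33*t^3 + 28*t^2 + 9*t + 2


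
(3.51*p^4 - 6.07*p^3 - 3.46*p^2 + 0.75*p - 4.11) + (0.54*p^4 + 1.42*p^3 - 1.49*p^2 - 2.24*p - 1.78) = 4.05*p^4 - 4.65*p^3 - 4.95*p^2 - 1.49*p - 5.89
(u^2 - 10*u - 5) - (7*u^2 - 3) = -6*u^2 - 10*u - 2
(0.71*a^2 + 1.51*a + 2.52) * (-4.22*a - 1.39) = -2.9962*a^3 - 7.3591*a^2 - 12.7333*a - 3.5028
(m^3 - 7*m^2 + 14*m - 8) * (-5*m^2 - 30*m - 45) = -5*m^5 + 5*m^4 + 95*m^3 - 65*m^2 - 390*m + 360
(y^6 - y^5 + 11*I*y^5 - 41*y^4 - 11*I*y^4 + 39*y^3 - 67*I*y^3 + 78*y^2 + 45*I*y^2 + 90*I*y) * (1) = y^6 - y^5 + 11*I*y^5 - 41*y^4 - 11*I*y^4 + 39*y^3 - 67*I*y^3 + 78*y^2 + 45*I*y^2 + 90*I*y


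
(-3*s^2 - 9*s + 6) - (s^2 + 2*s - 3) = -4*s^2 - 11*s + 9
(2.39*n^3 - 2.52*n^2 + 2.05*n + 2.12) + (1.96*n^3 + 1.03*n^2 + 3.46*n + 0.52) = 4.35*n^3 - 1.49*n^2 + 5.51*n + 2.64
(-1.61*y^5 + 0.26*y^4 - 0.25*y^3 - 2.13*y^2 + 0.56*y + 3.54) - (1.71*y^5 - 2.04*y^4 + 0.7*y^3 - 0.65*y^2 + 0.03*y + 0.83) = -3.32*y^5 + 2.3*y^4 - 0.95*y^3 - 1.48*y^2 + 0.53*y + 2.71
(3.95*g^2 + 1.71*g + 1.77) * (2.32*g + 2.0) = 9.164*g^3 + 11.8672*g^2 + 7.5264*g + 3.54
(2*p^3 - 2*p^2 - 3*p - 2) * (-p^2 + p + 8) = -2*p^5 + 4*p^4 + 17*p^3 - 17*p^2 - 26*p - 16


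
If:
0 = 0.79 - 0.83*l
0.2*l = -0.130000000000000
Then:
No Solution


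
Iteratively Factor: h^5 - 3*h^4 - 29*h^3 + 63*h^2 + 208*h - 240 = (h + 4)*(h^4 - 7*h^3 - h^2 + 67*h - 60) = (h - 1)*(h + 4)*(h^3 - 6*h^2 - 7*h + 60) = (h - 1)*(h + 3)*(h + 4)*(h^2 - 9*h + 20) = (h - 5)*(h - 1)*(h + 3)*(h + 4)*(h - 4)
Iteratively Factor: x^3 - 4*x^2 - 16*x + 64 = (x - 4)*(x^2 - 16) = (x - 4)*(x + 4)*(x - 4)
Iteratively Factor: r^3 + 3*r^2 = (r)*(r^2 + 3*r) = r^2*(r + 3)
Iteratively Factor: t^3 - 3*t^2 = (t)*(t^2 - 3*t) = t*(t - 3)*(t)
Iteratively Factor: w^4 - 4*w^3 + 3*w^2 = (w - 3)*(w^3 - w^2) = w*(w - 3)*(w^2 - w) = w^2*(w - 3)*(w - 1)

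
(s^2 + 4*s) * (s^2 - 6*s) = s^4 - 2*s^3 - 24*s^2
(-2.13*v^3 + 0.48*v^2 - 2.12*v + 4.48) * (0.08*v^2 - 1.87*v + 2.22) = -0.1704*v^5 + 4.0215*v^4 - 5.7958*v^3 + 5.3884*v^2 - 13.084*v + 9.9456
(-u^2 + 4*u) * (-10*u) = 10*u^3 - 40*u^2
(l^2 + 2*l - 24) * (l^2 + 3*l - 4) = l^4 + 5*l^3 - 22*l^2 - 80*l + 96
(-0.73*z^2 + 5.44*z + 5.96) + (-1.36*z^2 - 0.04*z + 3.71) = -2.09*z^2 + 5.4*z + 9.67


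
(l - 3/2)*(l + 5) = l^2 + 7*l/2 - 15/2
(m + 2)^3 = m^3 + 6*m^2 + 12*m + 8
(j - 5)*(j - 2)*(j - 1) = j^3 - 8*j^2 + 17*j - 10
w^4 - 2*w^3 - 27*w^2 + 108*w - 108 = (w - 3)^2*(w - 2)*(w + 6)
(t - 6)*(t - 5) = t^2 - 11*t + 30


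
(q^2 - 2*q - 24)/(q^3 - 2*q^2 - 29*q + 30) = (q + 4)/(q^2 + 4*q - 5)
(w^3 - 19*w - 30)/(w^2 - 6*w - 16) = (w^2 - 2*w - 15)/(w - 8)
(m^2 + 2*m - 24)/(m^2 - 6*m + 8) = (m + 6)/(m - 2)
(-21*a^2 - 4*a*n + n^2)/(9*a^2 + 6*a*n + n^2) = (-7*a + n)/(3*a + n)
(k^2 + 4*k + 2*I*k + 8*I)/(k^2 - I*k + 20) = (k^2 + 2*k*(2 + I) + 8*I)/(k^2 - I*k + 20)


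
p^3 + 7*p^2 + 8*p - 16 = (p - 1)*(p + 4)^2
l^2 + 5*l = l*(l + 5)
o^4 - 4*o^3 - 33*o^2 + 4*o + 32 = (o - 8)*(o - 1)*(o + 1)*(o + 4)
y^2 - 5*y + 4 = (y - 4)*(y - 1)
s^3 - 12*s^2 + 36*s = s*(s - 6)^2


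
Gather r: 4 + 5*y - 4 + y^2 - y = y^2 + 4*y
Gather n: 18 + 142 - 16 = 144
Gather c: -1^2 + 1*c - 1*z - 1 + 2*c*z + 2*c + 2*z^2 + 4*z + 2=c*(2*z + 3) + 2*z^2 + 3*z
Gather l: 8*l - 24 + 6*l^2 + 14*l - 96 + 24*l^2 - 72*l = 30*l^2 - 50*l - 120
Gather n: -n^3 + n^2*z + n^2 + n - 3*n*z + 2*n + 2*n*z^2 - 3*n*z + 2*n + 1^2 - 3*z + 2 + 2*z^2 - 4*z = -n^3 + n^2*(z + 1) + n*(2*z^2 - 6*z + 5) + 2*z^2 - 7*z + 3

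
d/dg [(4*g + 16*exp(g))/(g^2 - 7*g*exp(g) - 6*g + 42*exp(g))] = 4*((g + 4*exp(g))*(7*g*exp(g) - 2*g - 35*exp(g) + 6) + (4*exp(g) + 1)*(g^2 - 7*g*exp(g) - 6*g + 42*exp(g)))/(g^2 - 7*g*exp(g) - 6*g + 42*exp(g))^2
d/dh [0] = 0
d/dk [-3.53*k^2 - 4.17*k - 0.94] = -7.06*k - 4.17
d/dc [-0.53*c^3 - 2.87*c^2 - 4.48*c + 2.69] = -1.59*c^2 - 5.74*c - 4.48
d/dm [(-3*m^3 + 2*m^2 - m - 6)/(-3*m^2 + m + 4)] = (9*m^2 - 24*m + 2)/(9*m^2 - 24*m + 16)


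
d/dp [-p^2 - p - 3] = -2*p - 1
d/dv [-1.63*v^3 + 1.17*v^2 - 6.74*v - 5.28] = -4.89*v^2 + 2.34*v - 6.74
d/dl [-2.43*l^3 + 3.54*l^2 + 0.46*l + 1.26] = -7.29*l^2 + 7.08*l + 0.46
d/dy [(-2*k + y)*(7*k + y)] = 5*k + 2*y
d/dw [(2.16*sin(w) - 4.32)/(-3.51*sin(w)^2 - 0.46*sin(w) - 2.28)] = (7.5816*sin(w)^2 - 30.3264*sin(w) - 6.912)*cos(w)/(12.3201*sin(w)^4 + 3.2292*sin(w)^3 + 16.2172*sin(w)^2 + 2.0976*sin(w) + 5.1984)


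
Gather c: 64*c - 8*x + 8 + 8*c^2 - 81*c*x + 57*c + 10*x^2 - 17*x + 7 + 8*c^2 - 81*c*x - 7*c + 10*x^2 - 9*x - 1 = 16*c^2 + c*(114 - 162*x) + 20*x^2 - 34*x + 14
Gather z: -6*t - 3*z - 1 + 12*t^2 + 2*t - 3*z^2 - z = 12*t^2 - 4*t - 3*z^2 - 4*z - 1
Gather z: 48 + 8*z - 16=8*z + 32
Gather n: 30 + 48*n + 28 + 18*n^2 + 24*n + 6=18*n^2 + 72*n + 64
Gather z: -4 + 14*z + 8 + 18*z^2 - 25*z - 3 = 18*z^2 - 11*z + 1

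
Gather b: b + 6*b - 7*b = 0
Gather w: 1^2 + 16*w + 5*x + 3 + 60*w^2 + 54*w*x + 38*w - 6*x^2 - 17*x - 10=60*w^2 + w*(54*x + 54) - 6*x^2 - 12*x - 6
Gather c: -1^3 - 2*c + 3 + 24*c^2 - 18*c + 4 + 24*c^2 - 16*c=48*c^2 - 36*c + 6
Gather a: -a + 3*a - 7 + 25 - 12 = 2*a + 6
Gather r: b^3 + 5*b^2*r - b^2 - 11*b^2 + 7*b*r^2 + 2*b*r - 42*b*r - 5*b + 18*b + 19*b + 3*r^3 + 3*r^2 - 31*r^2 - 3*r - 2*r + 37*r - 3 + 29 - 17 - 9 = b^3 - 12*b^2 + 32*b + 3*r^3 + r^2*(7*b - 28) + r*(5*b^2 - 40*b + 32)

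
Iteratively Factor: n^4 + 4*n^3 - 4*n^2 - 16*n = (n + 2)*(n^3 + 2*n^2 - 8*n) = (n + 2)*(n + 4)*(n^2 - 2*n) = n*(n + 2)*(n + 4)*(n - 2)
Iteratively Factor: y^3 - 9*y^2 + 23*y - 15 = (y - 3)*(y^2 - 6*y + 5) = (y - 5)*(y - 3)*(y - 1)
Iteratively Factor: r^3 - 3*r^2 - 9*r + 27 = (r + 3)*(r^2 - 6*r + 9) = (r - 3)*(r + 3)*(r - 3)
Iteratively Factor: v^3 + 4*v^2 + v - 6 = (v + 3)*(v^2 + v - 2) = (v + 2)*(v + 3)*(v - 1)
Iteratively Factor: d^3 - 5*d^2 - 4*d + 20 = (d - 5)*(d^2 - 4) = (d - 5)*(d + 2)*(d - 2)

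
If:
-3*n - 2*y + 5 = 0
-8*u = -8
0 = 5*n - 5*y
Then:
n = 1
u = 1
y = 1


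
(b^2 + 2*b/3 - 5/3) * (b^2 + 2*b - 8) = b^4 + 8*b^3/3 - 25*b^2/3 - 26*b/3 + 40/3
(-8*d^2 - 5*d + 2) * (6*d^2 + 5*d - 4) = -48*d^4 - 70*d^3 + 19*d^2 + 30*d - 8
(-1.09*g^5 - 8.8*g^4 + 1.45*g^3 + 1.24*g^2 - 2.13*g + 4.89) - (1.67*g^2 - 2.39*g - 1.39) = -1.09*g^5 - 8.8*g^4 + 1.45*g^3 - 0.43*g^2 + 0.26*g + 6.28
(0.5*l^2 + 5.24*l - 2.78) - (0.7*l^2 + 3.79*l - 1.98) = -0.2*l^2 + 1.45*l - 0.8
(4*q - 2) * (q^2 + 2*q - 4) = 4*q^3 + 6*q^2 - 20*q + 8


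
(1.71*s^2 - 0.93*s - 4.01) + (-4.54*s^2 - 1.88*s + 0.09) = -2.83*s^2 - 2.81*s - 3.92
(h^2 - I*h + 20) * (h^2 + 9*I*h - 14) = h^4 + 8*I*h^3 + 15*h^2 + 194*I*h - 280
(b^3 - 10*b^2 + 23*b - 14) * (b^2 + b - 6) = b^5 - 9*b^4 + 7*b^3 + 69*b^2 - 152*b + 84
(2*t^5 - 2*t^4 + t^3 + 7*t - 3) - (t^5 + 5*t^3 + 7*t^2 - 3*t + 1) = t^5 - 2*t^4 - 4*t^3 - 7*t^2 + 10*t - 4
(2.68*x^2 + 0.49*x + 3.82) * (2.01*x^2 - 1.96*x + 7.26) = 5.3868*x^4 - 4.2679*x^3 + 26.1746*x^2 - 3.9298*x + 27.7332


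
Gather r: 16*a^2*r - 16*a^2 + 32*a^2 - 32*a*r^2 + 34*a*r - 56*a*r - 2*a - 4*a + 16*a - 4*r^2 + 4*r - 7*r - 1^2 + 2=16*a^2 + 10*a + r^2*(-32*a - 4) + r*(16*a^2 - 22*a - 3) + 1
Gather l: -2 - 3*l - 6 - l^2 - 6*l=-l^2 - 9*l - 8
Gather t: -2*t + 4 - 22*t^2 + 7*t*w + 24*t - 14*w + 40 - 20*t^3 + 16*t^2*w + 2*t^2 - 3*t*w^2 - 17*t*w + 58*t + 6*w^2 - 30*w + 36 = -20*t^3 + t^2*(16*w - 20) + t*(-3*w^2 - 10*w + 80) + 6*w^2 - 44*w + 80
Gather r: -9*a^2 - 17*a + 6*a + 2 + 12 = -9*a^2 - 11*a + 14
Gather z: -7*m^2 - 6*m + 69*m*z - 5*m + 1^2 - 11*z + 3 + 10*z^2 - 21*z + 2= -7*m^2 - 11*m + 10*z^2 + z*(69*m - 32) + 6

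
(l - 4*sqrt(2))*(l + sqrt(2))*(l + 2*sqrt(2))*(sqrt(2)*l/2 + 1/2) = sqrt(2)*l^4/2 - l^3/2 - 21*sqrt(2)*l^2/2 - 26*l - 8*sqrt(2)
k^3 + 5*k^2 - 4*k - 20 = (k - 2)*(k + 2)*(k + 5)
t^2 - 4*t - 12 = (t - 6)*(t + 2)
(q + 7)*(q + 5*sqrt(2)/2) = q^2 + 5*sqrt(2)*q/2 + 7*q + 35*sqrt(2)/2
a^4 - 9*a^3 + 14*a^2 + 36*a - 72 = (a - 6)*(a - 3)*(a - 2)*(a + 2)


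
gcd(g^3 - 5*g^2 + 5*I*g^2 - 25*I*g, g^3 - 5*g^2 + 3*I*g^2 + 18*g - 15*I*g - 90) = g - 5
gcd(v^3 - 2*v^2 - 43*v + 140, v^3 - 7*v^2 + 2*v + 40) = v^2 - 9*v + 20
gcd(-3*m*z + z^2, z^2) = z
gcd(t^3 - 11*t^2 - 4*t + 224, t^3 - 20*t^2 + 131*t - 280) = t^2 - 15*t + 56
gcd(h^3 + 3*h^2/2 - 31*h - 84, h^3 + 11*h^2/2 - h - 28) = h^2 + 15*h/2 + 14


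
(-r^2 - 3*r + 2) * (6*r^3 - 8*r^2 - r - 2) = -6*r^5 - 10*r^4 + 37*r^3 - 11*r^2 + 4*r - 4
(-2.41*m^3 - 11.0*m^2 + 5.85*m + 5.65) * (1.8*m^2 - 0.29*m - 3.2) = -4.338*m^5 - 19.1011*m^4 + 21.432*m^3 + 43.6735*m^2 - 20.3585*m - 18.08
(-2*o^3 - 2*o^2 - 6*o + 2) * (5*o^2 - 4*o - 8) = -10*o^5 - 2*o^4 - 6*o^3 + 50*o^2 + 40*o - 16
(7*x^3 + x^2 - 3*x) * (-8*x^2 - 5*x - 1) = -56*x^5 - 43*x^4 + 12*x^3 + 14*x^2 + 3*x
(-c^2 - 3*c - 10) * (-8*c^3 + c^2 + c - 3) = 8*c^5 + 23*c^4 + 76*c^3 - 10*c^2 - c + 30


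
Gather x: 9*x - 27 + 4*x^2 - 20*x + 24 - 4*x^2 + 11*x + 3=0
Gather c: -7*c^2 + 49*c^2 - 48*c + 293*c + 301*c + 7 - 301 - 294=42*c^2 + 546*c - 588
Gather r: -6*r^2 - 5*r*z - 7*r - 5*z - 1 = -6*r^2 + r*(-5*z - 7) - 5*z - 1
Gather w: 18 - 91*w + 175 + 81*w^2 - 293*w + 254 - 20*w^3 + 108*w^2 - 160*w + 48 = -20*w^3 + 189*w^2 - 544*w + 495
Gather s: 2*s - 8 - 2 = 2*s - 10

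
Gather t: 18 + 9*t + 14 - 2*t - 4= 7*t + 28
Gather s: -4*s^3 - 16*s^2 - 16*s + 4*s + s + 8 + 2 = -4*s^3 - 16*s^2 - 11*s + 10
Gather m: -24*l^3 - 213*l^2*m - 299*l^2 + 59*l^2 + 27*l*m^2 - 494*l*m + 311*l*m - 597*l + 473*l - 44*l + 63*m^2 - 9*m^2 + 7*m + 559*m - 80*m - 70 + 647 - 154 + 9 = -24*l^3 - 240*l^2 - 168*l + m^2*(27*l + 54) + m*(-213*l^2 - 183*l + 486) + 432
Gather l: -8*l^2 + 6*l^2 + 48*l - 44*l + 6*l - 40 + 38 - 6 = -2*l^2 + 10*l - 8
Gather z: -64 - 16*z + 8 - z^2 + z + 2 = -z^2 - 15*z - 54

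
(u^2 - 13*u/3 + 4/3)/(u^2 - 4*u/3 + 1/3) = (u - 4)/(u - 1)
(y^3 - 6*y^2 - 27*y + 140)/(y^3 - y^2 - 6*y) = (-y^3 + 6*y^2 + 27*y - 140)/(y*(-y^2 + y + 6))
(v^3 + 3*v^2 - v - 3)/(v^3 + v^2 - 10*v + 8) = (v^2 + 4*v + 3)/(v^2 + 2*v - 8)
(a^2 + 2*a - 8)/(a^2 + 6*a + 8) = (a - 2)/(a + 2)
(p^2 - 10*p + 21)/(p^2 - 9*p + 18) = (p - 7)/(p - 6)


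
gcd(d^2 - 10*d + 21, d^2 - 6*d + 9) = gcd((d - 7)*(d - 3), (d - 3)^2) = d - 3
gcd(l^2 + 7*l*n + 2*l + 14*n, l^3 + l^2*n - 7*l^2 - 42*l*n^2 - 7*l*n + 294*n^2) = l + 7*n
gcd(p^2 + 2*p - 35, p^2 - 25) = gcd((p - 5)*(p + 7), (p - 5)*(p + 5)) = p - 5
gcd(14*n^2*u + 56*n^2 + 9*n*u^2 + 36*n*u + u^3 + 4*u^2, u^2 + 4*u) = u + 4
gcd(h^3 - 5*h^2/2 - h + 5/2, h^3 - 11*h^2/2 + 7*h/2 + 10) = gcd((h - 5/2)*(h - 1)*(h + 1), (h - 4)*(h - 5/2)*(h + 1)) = h^2 - 3*h/2 - 5/2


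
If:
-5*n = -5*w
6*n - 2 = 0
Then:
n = 1/3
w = 1/3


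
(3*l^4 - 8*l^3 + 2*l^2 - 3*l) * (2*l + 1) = 6*l^5 - 13*l^4 - 4*l^3 - 4*l^2 - 3*l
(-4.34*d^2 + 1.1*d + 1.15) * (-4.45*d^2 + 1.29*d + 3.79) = 19.313*d^4 - 10.4936*d^3 - 20.1471*d^2 + 5.6525*d + 4.3585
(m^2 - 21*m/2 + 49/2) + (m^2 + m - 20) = 2*m^2 - 19*m/2 + 9/2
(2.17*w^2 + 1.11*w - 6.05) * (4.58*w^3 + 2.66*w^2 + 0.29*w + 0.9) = 9.9386*w^5 + 10.856*w^4 - 24.1271*w^3 - 13.8181*w^2 - 0.7555*w - 5.445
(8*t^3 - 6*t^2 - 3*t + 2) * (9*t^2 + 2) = 72*t^5 - 54*t^4 - 11*t^3 + 6*t^2 - 6*t + 4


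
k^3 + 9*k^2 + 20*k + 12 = (k + 1)*(k + 2)*(k + 6)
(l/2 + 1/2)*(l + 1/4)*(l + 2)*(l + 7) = l^4/2 + 41*l^3/8 + 51*l^2/4 + 79*l/8 + 7/4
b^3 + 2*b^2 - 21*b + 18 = (b - 3)*(b - 1)*(b + 6)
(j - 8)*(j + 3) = j^2 - 5*j - 24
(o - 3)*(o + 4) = o^2 + o - 12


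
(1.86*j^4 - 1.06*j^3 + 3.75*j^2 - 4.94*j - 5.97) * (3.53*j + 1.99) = 6.5658*j^5 - 0.0404*j^4 + 11.1281*j^3 - 9.9757*j^2 - 30.9047*j - 11.8803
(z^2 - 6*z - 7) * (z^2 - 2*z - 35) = z^4 - 8*z^3 - 30*z^2 + 224*z + 245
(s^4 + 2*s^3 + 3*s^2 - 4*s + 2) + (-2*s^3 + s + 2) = s^4 + 3*s^2 - 3*s + 4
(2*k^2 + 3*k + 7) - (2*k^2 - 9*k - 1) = 12*k + 8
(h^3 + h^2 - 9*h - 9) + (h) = h^3 + h^2 - 8*h - 9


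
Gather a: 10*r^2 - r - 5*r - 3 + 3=10*r^2 - 6*r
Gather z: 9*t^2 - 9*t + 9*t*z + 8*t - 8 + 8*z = 9*t^2 - t + z*(9*t + 8) - 8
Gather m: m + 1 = m + 1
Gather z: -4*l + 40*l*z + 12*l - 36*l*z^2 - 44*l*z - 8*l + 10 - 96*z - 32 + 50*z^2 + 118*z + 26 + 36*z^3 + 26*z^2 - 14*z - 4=36*z^3 + z^2*(76 - 36*l) + z*(8 - 4*l)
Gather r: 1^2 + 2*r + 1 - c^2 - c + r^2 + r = -c^2 - c + r^2 + 3*r + 2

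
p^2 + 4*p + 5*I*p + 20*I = (p + 4)*(p + 5*I)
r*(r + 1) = r^2 + r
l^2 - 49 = (l - 7)*(l + 7)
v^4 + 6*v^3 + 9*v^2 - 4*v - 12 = (v - 1)*(v + 2)^2*(v + 3)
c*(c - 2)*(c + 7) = c^3 + 5*c^2 - 14*c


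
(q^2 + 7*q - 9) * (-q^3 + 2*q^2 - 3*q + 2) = -q^5 - 5*q^4 + 20*q^3 - 37*q^2 + 41*q - 18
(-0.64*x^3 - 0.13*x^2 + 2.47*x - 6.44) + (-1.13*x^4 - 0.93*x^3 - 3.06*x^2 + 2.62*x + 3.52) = -1.13*x^4 - 1.57*x^3 - 3.19*x^2 + 5.09*x - 2.92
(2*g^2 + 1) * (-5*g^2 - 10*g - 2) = -10*g^4 - 20*g^3 - 9*g^2 - 10*g - 2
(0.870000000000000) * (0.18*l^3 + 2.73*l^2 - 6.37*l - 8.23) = 0.1566*l^3 + 2.3751*l^2 - 5.5419*l - 7.1601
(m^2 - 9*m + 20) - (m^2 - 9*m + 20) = 0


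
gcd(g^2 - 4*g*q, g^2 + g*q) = g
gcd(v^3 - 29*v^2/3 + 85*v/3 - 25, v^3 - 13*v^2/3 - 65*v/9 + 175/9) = v^2 - 20*v/3 + 25/3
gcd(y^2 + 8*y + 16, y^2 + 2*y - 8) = y + 4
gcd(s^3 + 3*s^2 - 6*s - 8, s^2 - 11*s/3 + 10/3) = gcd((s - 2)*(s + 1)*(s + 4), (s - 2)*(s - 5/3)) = s - 2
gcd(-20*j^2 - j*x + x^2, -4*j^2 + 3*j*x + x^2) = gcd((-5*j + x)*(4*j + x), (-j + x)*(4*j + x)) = 4*j + x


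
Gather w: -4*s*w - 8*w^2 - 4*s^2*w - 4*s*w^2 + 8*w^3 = 8*w^3 + w^2*(-4*s - 8) + w*(-4*s^2 - 4*s)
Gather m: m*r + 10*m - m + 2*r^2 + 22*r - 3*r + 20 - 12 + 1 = m*(r + 9) + 2*r^2 + 19*r + 9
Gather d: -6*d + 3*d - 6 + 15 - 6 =3 - 3*d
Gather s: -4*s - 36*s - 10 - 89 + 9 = -40*s - 90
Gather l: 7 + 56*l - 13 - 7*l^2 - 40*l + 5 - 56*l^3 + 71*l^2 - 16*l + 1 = -56*l^3 + 64*l^2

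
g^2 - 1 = (g - 1)*(g + 1)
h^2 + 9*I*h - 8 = (h + I)*(h + 8*I)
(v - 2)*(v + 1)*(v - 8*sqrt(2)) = v^3 - 8*sqrt(2)*v^2 - v^2 - 2*v + 8*sqrt(2)*v + 16*sqrt(2)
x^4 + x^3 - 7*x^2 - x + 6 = (x - 2)*(x - 1)*(x + 1)*(x + 3)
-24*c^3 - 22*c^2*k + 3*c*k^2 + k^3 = (-4*c + k)*(c + k)*(6*c + k)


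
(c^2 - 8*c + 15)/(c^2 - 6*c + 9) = (c - 5)/(c - 3)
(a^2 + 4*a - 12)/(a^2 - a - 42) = (a - 2)/(a - 7)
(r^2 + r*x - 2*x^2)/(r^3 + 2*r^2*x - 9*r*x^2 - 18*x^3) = (-r + x)/(-r^2 + 9*x^2)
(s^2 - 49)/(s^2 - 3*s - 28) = (s + 7)/(s + 4)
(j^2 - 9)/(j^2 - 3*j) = (j + 3)/j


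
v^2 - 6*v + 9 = (v - 3)^2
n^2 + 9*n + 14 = (n + 2)*(n + 7)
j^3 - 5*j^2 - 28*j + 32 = (j - 8)*(j - 1)*(j + 4)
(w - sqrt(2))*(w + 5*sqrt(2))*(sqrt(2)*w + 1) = sqrt(2)*w^3 + 9*w^2 - 6*sqrt(2)*w - 10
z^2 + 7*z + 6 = (z + 1)*(z + 6)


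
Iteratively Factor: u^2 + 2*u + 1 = (u + 1)*(u + 1)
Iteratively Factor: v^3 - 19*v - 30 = (v + 3)*(v^2 - 3*v - 10) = (v + 2)*(v + 3)*(v - 5)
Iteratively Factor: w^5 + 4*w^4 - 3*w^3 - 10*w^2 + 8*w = (w)*(w^4 + 4*w^3 - 3*w^2 - 10*w + 8) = w*(w - 1)*(w^3 + 5*w^2 + 2*w - 8) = w*(w - 1)^2*(w^2 + 6*w + 8) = w*(w - 1)^2*(w + 4)*(w + 2)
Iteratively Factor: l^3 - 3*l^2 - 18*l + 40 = (l - 2)*(l^2 - l - 20) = (l - 2)*(l + 4)*(l - 5)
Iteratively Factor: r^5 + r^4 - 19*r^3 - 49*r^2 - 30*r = (r + 1)*(r^4 - 19*r^2 - 30*r) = (r + 1)*(r + 3)*(r^3 - 3*r^2 - 10*r) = (r + 1)*(r + 2)*(r + 3)*(r^2 - 5*r) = r*(r + 1)*(r + 2)*(r + 3)*(r - 5)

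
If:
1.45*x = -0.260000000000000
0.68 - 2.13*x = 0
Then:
No Solution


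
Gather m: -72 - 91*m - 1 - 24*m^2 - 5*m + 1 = -24*m^2 - 96*m - 72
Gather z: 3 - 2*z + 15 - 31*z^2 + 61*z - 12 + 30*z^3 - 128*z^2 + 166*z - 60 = 30*z^3 - 159*z^2 + 225*z - 54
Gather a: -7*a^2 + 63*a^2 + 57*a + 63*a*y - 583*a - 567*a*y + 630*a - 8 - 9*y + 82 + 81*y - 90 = 56*a^2 + a*(104 - 504*y) + 72*y - 16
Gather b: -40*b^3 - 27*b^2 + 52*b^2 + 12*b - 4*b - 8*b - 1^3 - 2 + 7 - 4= -40*b^3 + 25*b^2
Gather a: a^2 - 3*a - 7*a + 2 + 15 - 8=a^2 - 10*a + 9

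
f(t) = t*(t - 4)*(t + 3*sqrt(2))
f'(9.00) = 230.40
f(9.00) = 595.92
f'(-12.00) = 409.21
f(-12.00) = -1489.41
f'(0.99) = -13.55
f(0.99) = -15.59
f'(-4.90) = 52.68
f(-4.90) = -28.67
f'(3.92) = 31.03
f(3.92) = -2.56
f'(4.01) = 33.22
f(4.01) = 0.33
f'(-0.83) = -15.31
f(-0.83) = 13.68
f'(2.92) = 10.03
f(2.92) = -22.59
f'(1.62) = -8.31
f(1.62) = -22.60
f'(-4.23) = 34.66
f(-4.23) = 0.44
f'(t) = t*(t - 4) + t*(t + 3*sqrt(2)) + (t - 4)*(t + 3*sqrt(2))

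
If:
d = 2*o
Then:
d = 2*o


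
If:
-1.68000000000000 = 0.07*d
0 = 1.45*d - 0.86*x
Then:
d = -24.00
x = -40.47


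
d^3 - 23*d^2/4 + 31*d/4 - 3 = (d - 4)*(d - 1)*(d - 3/4)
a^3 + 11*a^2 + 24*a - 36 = (a - 1)*(a + 6)^2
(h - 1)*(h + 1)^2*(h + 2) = h^4 + 3*h^3 + h^2 - 3*h - 2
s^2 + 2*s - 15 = (s - 3)*(s + 5)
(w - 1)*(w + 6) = w^2 + 5*w - 6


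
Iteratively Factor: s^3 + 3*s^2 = (s)*(s^2 + 3*s) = s*(s + 3)*(s)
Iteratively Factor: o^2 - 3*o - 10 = (o - 5)*(o + 2)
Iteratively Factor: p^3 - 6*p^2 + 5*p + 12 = (p - 3)*(p^2 - 3*p - 4) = (p - 4)*(p - 3)*(p + 1)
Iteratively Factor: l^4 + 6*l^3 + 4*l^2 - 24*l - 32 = (l + 2)*(l^3 + 4*l^2 - 4*l - 16) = (l + 2)*(l + 4)*(l^2 - 4) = (l + 2)^2*(l + 4)*(l - 2)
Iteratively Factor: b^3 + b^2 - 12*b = (b)*(b^2 + b - 12) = b*(b - 3)*(b + 4)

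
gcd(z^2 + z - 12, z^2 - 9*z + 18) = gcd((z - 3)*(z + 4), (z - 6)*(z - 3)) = z - 3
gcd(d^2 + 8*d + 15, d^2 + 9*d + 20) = d + 5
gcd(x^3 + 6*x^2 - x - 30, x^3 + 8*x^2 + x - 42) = x^2 + x - 6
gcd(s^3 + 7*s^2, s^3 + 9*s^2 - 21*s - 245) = s + 7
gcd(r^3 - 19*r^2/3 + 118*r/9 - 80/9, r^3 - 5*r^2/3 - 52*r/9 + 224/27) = r - 8/3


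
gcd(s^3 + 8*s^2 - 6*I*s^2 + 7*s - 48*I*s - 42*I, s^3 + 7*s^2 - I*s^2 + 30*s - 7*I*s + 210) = s^2 + s*(7 - 6*I) - 42*I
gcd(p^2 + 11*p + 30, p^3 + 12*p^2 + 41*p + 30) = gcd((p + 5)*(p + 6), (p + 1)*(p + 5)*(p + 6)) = p^2 + 11*p + 30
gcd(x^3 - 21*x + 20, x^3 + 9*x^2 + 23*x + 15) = x + 5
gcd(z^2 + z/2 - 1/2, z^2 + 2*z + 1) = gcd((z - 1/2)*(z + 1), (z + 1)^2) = z + 1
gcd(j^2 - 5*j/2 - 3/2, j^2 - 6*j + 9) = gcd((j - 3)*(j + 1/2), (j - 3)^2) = j - 3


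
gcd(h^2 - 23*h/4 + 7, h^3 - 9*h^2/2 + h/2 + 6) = h - 4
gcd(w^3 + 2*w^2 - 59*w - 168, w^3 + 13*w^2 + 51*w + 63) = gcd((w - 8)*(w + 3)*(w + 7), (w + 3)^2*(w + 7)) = w^2 + 10*w + 21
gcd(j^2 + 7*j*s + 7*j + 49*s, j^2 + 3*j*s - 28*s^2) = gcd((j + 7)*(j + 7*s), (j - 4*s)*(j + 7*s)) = j + 7*s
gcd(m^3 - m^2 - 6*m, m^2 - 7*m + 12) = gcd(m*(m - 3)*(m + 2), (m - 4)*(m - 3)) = m - 3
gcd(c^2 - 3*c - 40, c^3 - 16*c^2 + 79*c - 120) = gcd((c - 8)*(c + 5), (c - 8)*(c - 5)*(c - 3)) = c - 8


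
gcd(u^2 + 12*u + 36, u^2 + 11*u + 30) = u + 6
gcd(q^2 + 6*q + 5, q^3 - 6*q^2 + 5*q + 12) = q + 1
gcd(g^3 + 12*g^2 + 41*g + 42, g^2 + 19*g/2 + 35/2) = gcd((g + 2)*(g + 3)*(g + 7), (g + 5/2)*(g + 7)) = g + 7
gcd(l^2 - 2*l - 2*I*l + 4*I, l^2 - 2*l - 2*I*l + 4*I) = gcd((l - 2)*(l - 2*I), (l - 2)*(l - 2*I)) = l^2 + l*(-2 - 2*I) + 4*I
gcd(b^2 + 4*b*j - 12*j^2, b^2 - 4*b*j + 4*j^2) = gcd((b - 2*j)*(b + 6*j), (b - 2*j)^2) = b - 2*j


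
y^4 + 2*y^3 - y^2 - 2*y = y*(y - 1)*(y + 1)*(y + 2)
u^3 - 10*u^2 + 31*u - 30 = (u - 5)*(u - 3)*(u - 2)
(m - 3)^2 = m^2 - 6*m + 9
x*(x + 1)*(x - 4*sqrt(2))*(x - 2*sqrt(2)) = x^4 - 6*sqrt(2)*x^3 + x^3 - 6*sqrt(2)*x^2 + 16*x^2 + 16*x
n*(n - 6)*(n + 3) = n^3 - 3*n^2 - 18*n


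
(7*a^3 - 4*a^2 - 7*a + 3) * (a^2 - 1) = 7*a^5 - 4*a^4 - 14*a^3 + 7*a^2 + 7*a - 3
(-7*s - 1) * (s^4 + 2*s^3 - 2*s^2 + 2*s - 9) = -7*s^5 - 15*s^4 + 12*s^3 - 12*s^2 + 61*s + 9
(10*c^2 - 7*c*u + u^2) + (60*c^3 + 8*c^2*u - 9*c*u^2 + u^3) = 60*c^3 + 8*c^2*u + 10*c^2 - 9*c*u^2 - 7*c*u + u^3 + u^2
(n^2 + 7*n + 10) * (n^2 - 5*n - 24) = n^4 + 2*n^3 - 49*n^2 - 218*n - 240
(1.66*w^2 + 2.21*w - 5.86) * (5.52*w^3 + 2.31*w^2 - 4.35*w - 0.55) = 9.1632*w^5 + 16.0338*w^4 - 34.4631*w^3 - 24.0631*w^2 + 24.2755*w + 3.223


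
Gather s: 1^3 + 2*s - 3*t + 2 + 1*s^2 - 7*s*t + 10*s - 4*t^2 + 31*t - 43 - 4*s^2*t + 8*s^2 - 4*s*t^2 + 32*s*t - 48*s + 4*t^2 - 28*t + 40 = s^2*(9 - 4*t) + s*(-4*t^2 + 25*t - 36)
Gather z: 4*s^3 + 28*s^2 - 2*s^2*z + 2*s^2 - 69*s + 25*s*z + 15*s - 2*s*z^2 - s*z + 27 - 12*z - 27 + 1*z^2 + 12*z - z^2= 4*s^3 + 30*s^2 - 2*s*z^2 - 54*s + z*(-2*s^2 + 24*s)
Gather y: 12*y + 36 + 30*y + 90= 42*y + 126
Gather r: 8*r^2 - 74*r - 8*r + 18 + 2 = 8*r^2 - 82*r + 20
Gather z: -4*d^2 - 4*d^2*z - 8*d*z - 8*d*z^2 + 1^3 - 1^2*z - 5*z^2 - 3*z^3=-4*d^2 - 3*z^3 + z^2*(-8*d - 5) + z*(-4*d^2 - 8*d - 1) + 1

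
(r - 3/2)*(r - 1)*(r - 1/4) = r^3 - 11*r^2/4 + 17*r/8 - 3/8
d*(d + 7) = d^2 + 7*d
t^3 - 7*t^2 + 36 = (t - 6)*(t - 3)*(t + 2)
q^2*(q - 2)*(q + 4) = q^4 + 2*q^3 - 8*q^2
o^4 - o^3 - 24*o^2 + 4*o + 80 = (o - 5)*(o - 2)*(o + 2)*(o + 4)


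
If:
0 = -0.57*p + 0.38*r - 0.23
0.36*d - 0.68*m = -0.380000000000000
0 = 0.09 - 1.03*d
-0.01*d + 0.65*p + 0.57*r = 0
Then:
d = 0.09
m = 0.61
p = -0.23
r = 0.26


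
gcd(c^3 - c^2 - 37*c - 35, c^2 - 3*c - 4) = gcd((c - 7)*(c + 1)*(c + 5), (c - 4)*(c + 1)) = c + 1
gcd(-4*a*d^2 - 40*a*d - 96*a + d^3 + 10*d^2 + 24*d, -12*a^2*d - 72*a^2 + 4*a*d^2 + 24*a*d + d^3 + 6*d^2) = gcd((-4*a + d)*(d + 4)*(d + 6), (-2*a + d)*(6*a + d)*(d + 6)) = d + 6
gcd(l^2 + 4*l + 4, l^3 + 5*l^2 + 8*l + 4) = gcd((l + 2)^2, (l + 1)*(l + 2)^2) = l^2 + 4*l + 4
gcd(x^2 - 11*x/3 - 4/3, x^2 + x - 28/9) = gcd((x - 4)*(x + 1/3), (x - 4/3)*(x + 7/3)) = 1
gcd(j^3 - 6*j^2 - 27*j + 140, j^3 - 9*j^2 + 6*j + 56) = j^2 - 11*j + 28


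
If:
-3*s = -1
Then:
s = 1/3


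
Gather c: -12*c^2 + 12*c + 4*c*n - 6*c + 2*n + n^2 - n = -12*c^2 + c*(4*n + 6) + n^2 + n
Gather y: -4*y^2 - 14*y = -4*y^2 - 14*y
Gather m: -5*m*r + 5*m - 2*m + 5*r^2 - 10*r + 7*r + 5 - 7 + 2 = m*(3 - 5*r) + 5*r^2 - 3*r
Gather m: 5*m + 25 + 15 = 5*m + 40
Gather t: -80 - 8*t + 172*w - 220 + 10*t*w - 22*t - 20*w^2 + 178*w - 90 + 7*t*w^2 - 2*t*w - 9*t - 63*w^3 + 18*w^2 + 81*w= t*(7*w^2 + 8*w - 39) - 63*w^3 - 2*w^2 + 431*w - 390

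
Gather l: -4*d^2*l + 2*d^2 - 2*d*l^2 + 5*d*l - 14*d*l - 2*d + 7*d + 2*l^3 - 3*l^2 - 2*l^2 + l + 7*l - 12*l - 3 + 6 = 2*d^2 + 5*d + 2*l^3 + l^2*(-2*d - 5) + l*(-4*d^2 - 9*d - 4) + 3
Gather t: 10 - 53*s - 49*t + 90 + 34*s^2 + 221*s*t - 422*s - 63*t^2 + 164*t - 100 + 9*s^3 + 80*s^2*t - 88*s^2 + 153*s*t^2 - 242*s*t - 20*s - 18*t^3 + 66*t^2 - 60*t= 9*s^3 - 54*s^2 - 495*s - 18*t^3 + t^2*(153*s + 3) + t*(80*s^2 - 21*s + 55)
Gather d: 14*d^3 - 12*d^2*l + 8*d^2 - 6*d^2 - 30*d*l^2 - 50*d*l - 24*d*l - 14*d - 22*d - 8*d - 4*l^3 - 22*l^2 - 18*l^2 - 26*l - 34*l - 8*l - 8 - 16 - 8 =14*d^3 + d^2*(2 - 12*l) + d*(-30*l^2 - 74*l - 44) - 4*l^3 - 40*l^2 - 68*l - 32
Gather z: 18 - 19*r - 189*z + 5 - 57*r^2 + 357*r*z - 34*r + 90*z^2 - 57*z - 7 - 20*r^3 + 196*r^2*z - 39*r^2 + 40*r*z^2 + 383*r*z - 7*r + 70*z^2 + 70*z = -20*r^3 - 96*r^2 - 60*r + z^2*(40*r + 160) + z*(196*r^2 + 740*r - 176) + 16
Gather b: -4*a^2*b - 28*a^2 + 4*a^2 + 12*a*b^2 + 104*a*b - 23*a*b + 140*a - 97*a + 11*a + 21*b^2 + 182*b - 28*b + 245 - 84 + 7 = -24*a^2 + 54*a + b^2*(12*a + 21) + b*(-4*a^2 + 81*a + 154) + 168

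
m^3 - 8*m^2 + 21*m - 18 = (m - 3)^2*(m - 2)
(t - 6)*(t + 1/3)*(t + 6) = t^3 + t^2/3 - 36*t - 12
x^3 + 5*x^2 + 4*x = x*(x + 1)*(x + 4)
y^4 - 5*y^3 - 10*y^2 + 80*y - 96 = (y - 4)*(y - 3)*(y - 2)*(y + 4)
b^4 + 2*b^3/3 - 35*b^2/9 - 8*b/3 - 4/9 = (b - 2)*(b + 1/3)^2*(b + 2)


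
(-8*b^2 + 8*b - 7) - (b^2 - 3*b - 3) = -9*b^2 + 11*b - 4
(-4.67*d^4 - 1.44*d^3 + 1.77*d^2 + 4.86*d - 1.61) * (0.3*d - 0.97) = -1.401*d^5 + 4.0979*d^4 + 1.9278*d^3 - 0.2589*d^2 - 5.1972*d + 1.5617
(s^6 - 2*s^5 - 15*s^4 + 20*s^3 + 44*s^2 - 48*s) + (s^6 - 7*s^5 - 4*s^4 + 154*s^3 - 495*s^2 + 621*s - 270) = 2*s^6 - 9*s^5 - 19*s^4 + 174*s^3 - 451*s^2 + 573*s - 270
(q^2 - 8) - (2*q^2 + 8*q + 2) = -q^2 - 8*q - 10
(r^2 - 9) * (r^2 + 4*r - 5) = r^4 + 4*r^3 - 14*r^2 - 36*r + 45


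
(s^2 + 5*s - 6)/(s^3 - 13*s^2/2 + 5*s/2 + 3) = 2*(s + 6)/(2*s^2 - 11*s - 6)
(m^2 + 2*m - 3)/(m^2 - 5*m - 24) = (m - 1)/(m - 8)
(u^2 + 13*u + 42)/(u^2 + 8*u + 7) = (u + 6)/(u + 1)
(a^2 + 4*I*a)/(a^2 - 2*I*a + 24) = a/(a - 6*I)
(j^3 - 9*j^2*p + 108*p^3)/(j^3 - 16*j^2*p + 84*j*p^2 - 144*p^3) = (-j - 3*p)/(-j + 4*p)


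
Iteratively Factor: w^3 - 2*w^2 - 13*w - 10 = (w - 5)*(w^2 + 3*w + 2) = (w - 5)*(w + 2)*(w + 1)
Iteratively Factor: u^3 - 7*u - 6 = (u + 1)*(u^2 - u - 6) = (u + 1)*(u + 2)*(u - 3)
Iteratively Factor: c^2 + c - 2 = (c - 1)*(c + 2)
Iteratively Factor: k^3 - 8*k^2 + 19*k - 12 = (k - 3)*(k^2 - 5*k + 4) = (k - 3)*(k - 1)*(k - 4)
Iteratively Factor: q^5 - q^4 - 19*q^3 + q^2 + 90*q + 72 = (q + 1)*(q^4 - 2*q^3 - 17*q^2 + 18*q + 72) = (q - 4)*(q + 1)*(q^3 + 2*q^2 - 9*q - 18) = (q - 4)*(q + 1)*(q + 3)*(q^2 - q - 6) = (q - 4)*(q - 3)*(q + 1)*(q + 3)*(q + 2)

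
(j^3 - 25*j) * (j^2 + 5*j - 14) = j^5 + 5*j^4 - 39*j^3 - 125*j^2 + 350*j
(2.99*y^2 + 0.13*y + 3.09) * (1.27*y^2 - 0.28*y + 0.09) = 3.7973*y^4 - 0.6721*y^3 + 4.157*y^2 - 0.8535*y + 0.2781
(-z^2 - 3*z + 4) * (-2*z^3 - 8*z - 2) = 2*z^5 + 6*z^4 + 26*z^2 - 26*z - 8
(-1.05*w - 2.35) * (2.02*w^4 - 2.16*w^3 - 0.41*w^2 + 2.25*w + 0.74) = -2.121*w^5 - 2.479*w^4 + 5.5065*w^3 - 1.399*w^2 - 6.0645*w - 1.739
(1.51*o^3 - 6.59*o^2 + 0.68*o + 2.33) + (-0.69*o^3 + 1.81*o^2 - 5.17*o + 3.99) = 0.82*o^3 - 4.78*o^2 - 4.49*o + 6.32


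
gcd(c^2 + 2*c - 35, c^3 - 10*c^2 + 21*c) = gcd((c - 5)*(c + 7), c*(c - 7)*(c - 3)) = 1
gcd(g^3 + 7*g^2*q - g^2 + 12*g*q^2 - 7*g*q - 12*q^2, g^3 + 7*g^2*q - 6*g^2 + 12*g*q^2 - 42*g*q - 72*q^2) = g^2 + 7*g*q + 12*q^2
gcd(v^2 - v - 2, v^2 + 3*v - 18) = 1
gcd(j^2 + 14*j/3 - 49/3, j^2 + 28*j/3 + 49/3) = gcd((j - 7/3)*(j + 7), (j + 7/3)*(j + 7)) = j + 7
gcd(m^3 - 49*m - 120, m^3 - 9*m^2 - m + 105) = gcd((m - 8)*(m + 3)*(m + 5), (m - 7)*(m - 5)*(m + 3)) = m + 3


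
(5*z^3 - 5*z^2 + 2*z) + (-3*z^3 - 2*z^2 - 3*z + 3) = 2*z^3 - 7*z^2 - z + 3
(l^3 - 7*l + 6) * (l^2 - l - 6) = l^5 - l^4 - 13*l^3 + 13*l^2 + 36*l - 36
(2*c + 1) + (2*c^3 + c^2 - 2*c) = 2*c^3 + c^2 + 1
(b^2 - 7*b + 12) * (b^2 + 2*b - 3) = b^4 - 5*b^3 - 5*b^2 + 45*b - 36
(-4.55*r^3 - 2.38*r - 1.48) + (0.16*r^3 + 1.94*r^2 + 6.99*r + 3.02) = -4.39*r^3 + 1.94*r^2 + 4.61*r + 1.54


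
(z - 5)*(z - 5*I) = z^2 - 5*z - 5*I*z + 25*I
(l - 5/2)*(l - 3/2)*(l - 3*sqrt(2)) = l^3 - 3*sqrt(2)*l^2 - 4*l^2 + 15*l/4 + 12*sqrt(2)*l - 45*sqrt(2)/4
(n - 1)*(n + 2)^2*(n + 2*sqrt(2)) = n^4 + 2*sqrt(2)*n^3 + 3*n^3 + 6*sqrt(2)*n^2 - 4*n - 8*sqrt(2)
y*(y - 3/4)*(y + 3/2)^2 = y^4 + 9*y^3/4 - 27*y/16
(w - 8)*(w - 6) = w^2 - 14*w + 48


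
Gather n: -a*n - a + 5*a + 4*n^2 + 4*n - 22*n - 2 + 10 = 4*a + 4*n^2 + n*(-a - 18) + 8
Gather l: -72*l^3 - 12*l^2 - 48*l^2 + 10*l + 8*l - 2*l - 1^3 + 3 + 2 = -72*l^3 - 60*l^2 + 16*l + 4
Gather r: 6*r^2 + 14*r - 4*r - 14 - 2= 6*r^2 + 10*r - 16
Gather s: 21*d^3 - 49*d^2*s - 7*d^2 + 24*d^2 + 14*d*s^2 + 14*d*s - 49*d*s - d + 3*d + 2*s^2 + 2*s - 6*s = 21*d^3 + 17*d^2 + 2*d + s^2*(14*d + 2) + s*(-49*d^2 - 35*d - 4)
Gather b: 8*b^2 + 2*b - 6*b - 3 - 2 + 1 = 8*b^2 - 4*b - 4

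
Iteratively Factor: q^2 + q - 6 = (q - 2)*(q + 3)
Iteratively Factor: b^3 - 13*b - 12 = (b + 1)*(b^2 - b - 12) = (b + 1)*(b + 3)*(b - 4)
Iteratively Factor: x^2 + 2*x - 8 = (x - 2)*(x + 4)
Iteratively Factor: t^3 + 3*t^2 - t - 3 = (t + 3)*(t^2 - 1) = (t - 1)*(t + 3)*(t + 1)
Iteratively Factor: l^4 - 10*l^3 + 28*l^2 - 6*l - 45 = (l + 1)*(l^3 - 11*l^2 + 39*l - 45) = (l - 5)*(l + 1)*(l^2 - 6*l + 9) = (l - 5)*(l - 3)*(l + 1)*(l - 3)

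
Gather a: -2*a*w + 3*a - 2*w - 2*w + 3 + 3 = a*(3 - 2*w) - 4*w + 6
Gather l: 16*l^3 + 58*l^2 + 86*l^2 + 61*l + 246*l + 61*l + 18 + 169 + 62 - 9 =16*l^3 + 144*l^2 + 368*l + 240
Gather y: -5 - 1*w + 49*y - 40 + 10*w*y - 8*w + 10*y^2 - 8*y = -9*w + 10*y^2 + y*(10*w + 41) - 45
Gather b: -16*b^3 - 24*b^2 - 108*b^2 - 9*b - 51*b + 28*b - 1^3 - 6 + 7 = -16*b^3 - 132*b^2 - 32*b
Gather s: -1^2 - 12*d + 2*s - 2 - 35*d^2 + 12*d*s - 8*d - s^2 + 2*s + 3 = -35*d^2 - 20*d - s^2 + s*(12*d + 4)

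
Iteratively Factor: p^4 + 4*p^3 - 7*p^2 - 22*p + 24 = (p - 1)*(p^3 + 5*p^2 - 2*p - 24) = (p - 2)*(p - 1)*(p^2 + 7*p + 12) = (p - 2)*(p - 1)*(p + 4)*(p + 3)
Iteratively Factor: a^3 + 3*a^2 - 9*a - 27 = (a + 3)*(a^2 - 9) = (a + 3)^2*(a - 3)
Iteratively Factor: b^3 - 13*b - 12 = (b - 4)*(b^2 + 4*b + 3) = (b - 4)*(b + 3)*(b + 1)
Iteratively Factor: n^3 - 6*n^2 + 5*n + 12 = (n - 4)*(n^2 - 2*n - 3) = (n - 4)*(n - 3)*(n + 1)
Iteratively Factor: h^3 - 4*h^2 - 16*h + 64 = (h - 4)*(h^2 - 16) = (h - 4)*(h + 4)*(h - 4)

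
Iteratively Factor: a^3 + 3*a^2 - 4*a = (a + 4)*(a^2 - a) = (a - 1)*(a + 4)*(a)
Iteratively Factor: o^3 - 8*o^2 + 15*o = (o - 3)*(o^2 - 5*o) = (o - 5)*(o - 3)*(o)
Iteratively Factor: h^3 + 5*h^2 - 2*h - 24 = (h + 4)*(h^2 + h - 6) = (h - 2)*(h + 4)*(h + 3)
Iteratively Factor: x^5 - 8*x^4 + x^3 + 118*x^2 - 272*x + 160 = (x - 2)*(x^4 - 6*x^3 - 11*x^2 + 96*x - 80) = (x - 2)*(x - 1)*(x^3 - 5*x^2 - 16*x + 80) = (x - 5)*(x - 2)*(x - 1)*(x^2 - 16) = (x - 5)*(x - 2)*(x - 1)*(x + 4)*(x - 4)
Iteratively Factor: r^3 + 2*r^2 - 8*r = (r)*(r^2 + 2*r - 8) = r*(r - 2)*(r + 4)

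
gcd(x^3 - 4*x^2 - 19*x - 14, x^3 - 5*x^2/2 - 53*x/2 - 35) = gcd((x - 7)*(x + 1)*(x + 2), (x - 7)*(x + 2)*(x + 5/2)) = x^2 - 5*x - 14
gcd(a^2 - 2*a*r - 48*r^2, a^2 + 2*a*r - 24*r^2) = a + 6*r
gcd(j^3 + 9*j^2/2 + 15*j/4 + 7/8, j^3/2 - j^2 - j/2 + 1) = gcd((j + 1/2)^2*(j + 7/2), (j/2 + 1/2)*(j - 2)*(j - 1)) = 1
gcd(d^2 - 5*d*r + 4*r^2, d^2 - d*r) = -d + r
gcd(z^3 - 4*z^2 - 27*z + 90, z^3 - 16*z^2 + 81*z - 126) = z^2 - 9*z + 18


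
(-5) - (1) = -6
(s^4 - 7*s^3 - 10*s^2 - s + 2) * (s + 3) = s^5 - 4*s^4 - 31*s^3 - 31*s^2 - s + 6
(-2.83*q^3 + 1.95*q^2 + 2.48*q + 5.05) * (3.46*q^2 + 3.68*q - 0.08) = -9.7918*q^5 - 3.6674*q^4 + 15.9832*q^3 + 26.4434*q^2 + 18.3856*q - 0.404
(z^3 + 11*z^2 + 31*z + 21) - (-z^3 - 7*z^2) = 2*z^3 + 18*z^2 + 31*z + 21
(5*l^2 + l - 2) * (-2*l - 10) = -10*l^3 - 52*l^2 - 6*l + 20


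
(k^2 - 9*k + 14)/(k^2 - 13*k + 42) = (k - 2)/(k - 6)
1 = 1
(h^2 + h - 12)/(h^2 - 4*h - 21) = (-h^2 - h + 12)/(-h^2 + 4*h + 21)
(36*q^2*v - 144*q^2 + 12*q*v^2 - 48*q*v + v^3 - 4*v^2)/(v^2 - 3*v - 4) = (36*q^2 + 12*q*v + v^2)/(v + 1)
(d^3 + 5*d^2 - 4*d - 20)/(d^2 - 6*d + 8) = (d^2 + 7*d + 10)/(d - 4)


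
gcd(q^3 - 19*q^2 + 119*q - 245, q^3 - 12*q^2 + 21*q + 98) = q^2 - 14*q + 49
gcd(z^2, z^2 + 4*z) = z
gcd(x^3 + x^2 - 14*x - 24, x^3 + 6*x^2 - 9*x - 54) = x + 3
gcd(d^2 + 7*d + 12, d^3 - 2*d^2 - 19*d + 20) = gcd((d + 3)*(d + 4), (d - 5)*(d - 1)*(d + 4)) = d + 4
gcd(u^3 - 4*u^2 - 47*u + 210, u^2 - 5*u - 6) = u - 6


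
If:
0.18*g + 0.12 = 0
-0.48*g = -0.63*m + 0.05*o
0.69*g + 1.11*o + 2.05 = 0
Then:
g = -0.67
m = -0.62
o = -1.43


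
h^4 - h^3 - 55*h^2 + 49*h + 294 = (h - 7)*(h - 3)*(h + 2)*(h + 7)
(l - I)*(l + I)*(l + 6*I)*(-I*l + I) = -I*l^4 + 6*l^3 + I*l^3 - 6*l^2 - I*l^2 + 6*l + I*l - 6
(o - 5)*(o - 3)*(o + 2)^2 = o^4 - 4*o^3 - 13*o^2 + 28*o + 60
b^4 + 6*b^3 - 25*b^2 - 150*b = b*(b - 5)*(b + 5)*(b + 6)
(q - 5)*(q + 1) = q^2 - 4*q - 5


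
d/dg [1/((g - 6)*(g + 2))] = 2*(2 - g)/(g^4 - 8*g^3 - 8*g^2 + 96*g + 144)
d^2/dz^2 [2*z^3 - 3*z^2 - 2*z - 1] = 12*z - 6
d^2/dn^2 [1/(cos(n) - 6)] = (sin(n)^2 - 6*cos(n) + 1)/(cos(n) - 6)^3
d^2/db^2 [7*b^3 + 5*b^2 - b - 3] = 42*b + 10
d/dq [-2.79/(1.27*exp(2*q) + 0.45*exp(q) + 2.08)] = (7.0866*exp(q) + 1.2555)*exp(q)/(1.27*exp(2*q) + 0.45*exp(q) + 2.08)^2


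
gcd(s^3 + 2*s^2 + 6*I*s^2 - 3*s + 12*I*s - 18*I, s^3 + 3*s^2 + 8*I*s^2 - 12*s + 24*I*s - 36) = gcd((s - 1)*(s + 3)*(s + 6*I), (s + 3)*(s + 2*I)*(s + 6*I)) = s^2 + s*(3 + 6*I) + 18*I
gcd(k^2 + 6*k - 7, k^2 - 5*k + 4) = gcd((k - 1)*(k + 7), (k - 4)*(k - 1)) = k - 1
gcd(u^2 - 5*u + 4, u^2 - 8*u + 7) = u - 1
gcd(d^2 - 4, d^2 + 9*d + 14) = d + 2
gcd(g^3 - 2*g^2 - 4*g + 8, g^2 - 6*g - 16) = g + 2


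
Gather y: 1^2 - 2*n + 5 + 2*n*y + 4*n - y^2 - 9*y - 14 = 2*n - y^2 + y*(2*n - 9) - 8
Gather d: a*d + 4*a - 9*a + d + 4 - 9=-5*a + d*(a + 1) - 5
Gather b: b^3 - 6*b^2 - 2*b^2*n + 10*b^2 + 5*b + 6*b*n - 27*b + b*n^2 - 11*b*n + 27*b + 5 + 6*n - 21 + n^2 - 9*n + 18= b^3 + b^2*(4 - 2*n) + b*(n^2 - 5*n + 5) + n^2 - 3*n + 2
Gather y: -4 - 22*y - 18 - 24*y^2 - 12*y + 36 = -24*y^2 - 34*y + 14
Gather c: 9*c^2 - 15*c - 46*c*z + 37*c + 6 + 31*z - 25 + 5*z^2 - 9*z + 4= 9*c^2 + c*(22 - 46*z) + 5*z^2 + 22*z - 15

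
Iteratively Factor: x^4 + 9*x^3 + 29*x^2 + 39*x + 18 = (x + 3)*(x^3 + 6*x^2 + 11*x + 6) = (x + 1)*(x + 3)*(x^2 + 5*x + 6) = (x + 1)*(x + 2)*(x + 3)*(x + 3)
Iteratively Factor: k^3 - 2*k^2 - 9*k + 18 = (k + 3)*(k^2 - 5*k + 6) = (k - 2)*(k + 3)*(k - 3)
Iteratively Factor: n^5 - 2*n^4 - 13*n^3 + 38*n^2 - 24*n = (n - 2)*(n^4 - 13*n^2 + 12*n) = (n - 2)*(n + 4)*(n^3 - 4*n^2 + 3*n) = (n - 3)*(n - 2)*(n + 4)*(n^2 - n) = (n - 3)*(n - 2)*(n - 1)*(n + 4)*(n)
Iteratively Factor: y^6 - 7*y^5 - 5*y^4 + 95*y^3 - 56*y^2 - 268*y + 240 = (y - 1)*(y^5 - 6*y^4 - 11*y^3 + 84*y^2 + 28*y - 240) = (y - 1)*(y + 2)*(y^4 - 8*y^3 + 5*y^2 + 74*y - 120) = (y - 1)*(y + 2)*(y + 3)*(y^3 - 11*y^2 + 38*y - 40) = (y - 5)*(y - 1)*(y + 2)*(y + 3)*(y^2 - 6*y + 8) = (y - 5)*(y - 2)*(y - 1)*(y + 2)*(y + 3)*(y - 4)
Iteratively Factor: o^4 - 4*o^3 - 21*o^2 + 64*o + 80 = (o + 1)*(o^3 - 5*o^2 - 16*o + 80) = (o - 4)*(o + 1)*(o^2 - o - 20) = (o - 4)*(o + 1)*(o + 4)*(o - 5)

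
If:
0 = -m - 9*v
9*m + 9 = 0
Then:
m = -1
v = 1/9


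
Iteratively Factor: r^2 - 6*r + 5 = (r - 5)*(r - 1)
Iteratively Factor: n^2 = (n)*(n)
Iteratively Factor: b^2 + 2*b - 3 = (b + 3)*(b - 1)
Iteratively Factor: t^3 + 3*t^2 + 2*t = (t + 2)*(t^2 + t) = t*(t + 2)*(t + 1)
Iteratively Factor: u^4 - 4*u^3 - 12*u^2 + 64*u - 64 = (u + 4)*(u^3 - 8*u^2 + 20*u - 16) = (u - 2)*(u + 4)*(u^2 - 6*u + 8) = (u - 4)*(u - 2)*(u + 4)*(u - 2)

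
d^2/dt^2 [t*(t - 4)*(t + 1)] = 6*t - 6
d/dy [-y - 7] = -1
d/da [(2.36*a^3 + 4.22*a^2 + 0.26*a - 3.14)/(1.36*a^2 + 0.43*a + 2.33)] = (3.2096*a^4 + 2.0296*a^3 + 17.9574*a^2 + 28.206*a + 1.956)/(1.8496*a^4 + 1.1696*a^3 + 6.5225*a^2 + 2.0038*a + 5.4289)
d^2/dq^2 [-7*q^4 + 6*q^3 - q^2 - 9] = -84*q^2 + 36*q - 2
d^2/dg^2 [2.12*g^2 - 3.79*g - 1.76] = 4.24000000000000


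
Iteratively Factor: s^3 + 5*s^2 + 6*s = (s)*(s^2 + 5*s + 6) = s*(s + 2)*(s + 3)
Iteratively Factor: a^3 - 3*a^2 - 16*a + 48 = (a - 4)*(a^2 + a - 12) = (a - 4)*(a + 4)*(a - 3)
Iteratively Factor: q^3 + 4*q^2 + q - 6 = (q + 2)*(q^2 + 2*q - 3) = (q - 1)*(q + 2)*(q + 3)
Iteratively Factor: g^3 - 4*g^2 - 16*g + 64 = (g + 4)*(g^2 - 8*g + 16) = (g - 4)*(g + 4)*(g - 4)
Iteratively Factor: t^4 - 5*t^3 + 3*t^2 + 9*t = (t - 3)*(t^3 - 2*t^2 - 3*t) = (t - 3)^2*(t^2 + t) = t*(t - 3)^2*(t + 1)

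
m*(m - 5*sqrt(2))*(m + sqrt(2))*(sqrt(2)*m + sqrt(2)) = sqrt(2)*m^4 - 8*m^3 + sqrt(2)*m^3 - 10*sqrt(2)*m^2 - 8*m^2 - 10*sqrt(2)*m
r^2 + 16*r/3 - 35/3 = (r - 5/3)*(r + 7)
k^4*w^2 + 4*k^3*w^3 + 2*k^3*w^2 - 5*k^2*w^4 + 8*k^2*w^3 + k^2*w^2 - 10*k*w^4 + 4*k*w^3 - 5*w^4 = (k - w)*(k + 5*w)*(k*w + w)^2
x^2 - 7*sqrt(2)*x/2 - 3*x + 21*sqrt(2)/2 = (x - 3)*(x - 7*sqrt(2)/2)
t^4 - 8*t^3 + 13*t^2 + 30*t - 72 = (t - 4)*(t - 3)^2*(t + 2)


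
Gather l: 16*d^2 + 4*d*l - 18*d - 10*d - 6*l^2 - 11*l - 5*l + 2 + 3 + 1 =16*d^2 - 28*d - 6*l^2 + l*(4*d - 16) + 6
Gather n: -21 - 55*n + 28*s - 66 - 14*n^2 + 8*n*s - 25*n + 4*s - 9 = -14*n^2 + n*(8*s - 80) + 32*s - 96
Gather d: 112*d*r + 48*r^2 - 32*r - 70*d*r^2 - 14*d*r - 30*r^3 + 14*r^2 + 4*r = d*(-70*r^2 + 98*r) - 30*r^3 + 62*r^2 - 28*r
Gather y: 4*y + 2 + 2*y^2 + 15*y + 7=2*y^2 + 19*y + 9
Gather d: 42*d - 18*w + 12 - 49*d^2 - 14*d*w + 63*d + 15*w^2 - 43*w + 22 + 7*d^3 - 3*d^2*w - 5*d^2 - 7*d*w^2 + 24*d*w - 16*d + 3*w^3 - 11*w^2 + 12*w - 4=7*d^3 + d^2*(-3*w - 54) + d*(-7*w^2 + 10*w + 89) + 3*w^3 + 4*w^2 - 49*w + 30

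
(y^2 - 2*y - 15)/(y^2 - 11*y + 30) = (y + 3)/(y - 6)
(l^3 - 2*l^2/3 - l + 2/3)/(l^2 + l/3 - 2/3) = l - 1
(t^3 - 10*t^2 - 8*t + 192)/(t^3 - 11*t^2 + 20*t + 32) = (t^2 - 2*t - 24)/(t^2 - 3*t - 4)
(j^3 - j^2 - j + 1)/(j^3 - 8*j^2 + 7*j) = (j^2 - 1)/(j*(j - 7))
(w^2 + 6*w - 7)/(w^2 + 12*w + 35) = (w - 1)/(w + 5)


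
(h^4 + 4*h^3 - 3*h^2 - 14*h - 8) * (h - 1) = h^5 + 3*h^4 - 7*h^3 - 11*h^2 + 6*h + 8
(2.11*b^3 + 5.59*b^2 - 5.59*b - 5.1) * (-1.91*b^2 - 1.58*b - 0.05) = -4.0301*b^5 - 14.0107*b^4 + 1.7392*b^3 + 18.2937*b^2 + 8.3375*b + 0.255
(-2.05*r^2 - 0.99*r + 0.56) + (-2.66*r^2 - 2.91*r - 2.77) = -4.71*r^2 - 3.9*r - 2.21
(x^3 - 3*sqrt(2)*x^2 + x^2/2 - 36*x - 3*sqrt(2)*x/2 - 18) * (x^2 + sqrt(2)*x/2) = x^5 - 5*sqrt(2)*x^4/2 + x^4/2 - 39*x^3 - 5*sqrt(2)*x^3/4 - 18*sqrt(2)*x^2 - 39*x^2/2 - 9*sqrt(2)*x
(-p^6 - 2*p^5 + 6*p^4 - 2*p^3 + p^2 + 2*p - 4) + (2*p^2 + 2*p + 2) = -p^6 - 2*p^5 + 6*p^4 - 2*p^3 + 3*p^2 + 4*p - 2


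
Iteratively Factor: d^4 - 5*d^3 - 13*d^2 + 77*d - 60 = (d + 4)*(d^3 - 9*d^2 + 23*d - 15) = (d - 3)*(d + 4)*(d^2 - 6*d + 5) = (d - 5)*(d - 3)*(d + 4)*(d - 1)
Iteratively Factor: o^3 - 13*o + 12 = (o + 4)*(o^2 - 4*o + 3) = (o - 1)*(o + 4)*(o - 3)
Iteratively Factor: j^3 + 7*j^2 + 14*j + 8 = (j + 4)*(j^2 + 3*j + 2) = (j + 1)*(j + 4)*(j + 2)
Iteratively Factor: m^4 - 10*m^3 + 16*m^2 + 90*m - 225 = (m + 3)*(m^3 - 13*m^2 + 55*m - 75) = (m - 3)*(m + 3)*(m^2 - 10*m + 25) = (m - 5)*(m - 3)*(m + 3)*(m - 5)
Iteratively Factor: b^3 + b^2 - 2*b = (b - 1)*(b^2 + 2*b) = (b - 1)*(b + 2)*(b)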